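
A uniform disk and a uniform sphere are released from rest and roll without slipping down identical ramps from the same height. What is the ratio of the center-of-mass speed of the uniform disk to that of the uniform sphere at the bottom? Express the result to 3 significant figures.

v_ratio ≈ 0.966

Each satisfies Mgh = ½(1+k)Mv² with k = I/(MR²), so v ∝ 1/√(1+k).
For the uniform disk k = 0.5; for the uniform sphere k = 0.4.
v₁/v₂ = √((1+k₂)/(1+k₁)) = √(1.4/1.5) ≈ 0.966.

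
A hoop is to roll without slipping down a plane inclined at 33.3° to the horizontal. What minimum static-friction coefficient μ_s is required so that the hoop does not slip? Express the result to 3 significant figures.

Here I = MR², so the shape factor k = I/(MR²) = 1.
Translational: Mg sinθ − f = Ma. Rotational about the CM: fR = Iα = kMRa, so f = kMa.
These give a = g sinθ/(1+k) and the required friction f = kMg sinθ/(1+k).
With N = Mg cosθ, the no-slip condition f ≤ μN gives μ_min = f/N = k tanθ/(1+k).
μ_min = 1 × tan33.3° / 2 ≈ 0.328.

μ_min ≈ 0.328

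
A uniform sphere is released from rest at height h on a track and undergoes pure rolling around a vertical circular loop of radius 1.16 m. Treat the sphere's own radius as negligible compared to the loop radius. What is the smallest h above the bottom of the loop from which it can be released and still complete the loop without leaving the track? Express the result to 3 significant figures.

For this body I = (2/5)MR², i.e. k = I/(MR²) = 0.4.
At the top of the loop, the minimum-contact condition is Mg = Mv_top²/r, so v_top² = gr.
With ω = v/R, the kinetic energy at speed v is ½(1+k)Mv² = (7/10)Mv².
Energy conservation from release (height h) to the top (height 2r): Mgh = Mg(2r) + (7/10)M·gr.
Thus h_min = 2r + (1+k)r/2 = r(2 + 1.4/2) = 1.16 × 2.7 ≈ 3.13 m.

h_min ≈ 3.13 m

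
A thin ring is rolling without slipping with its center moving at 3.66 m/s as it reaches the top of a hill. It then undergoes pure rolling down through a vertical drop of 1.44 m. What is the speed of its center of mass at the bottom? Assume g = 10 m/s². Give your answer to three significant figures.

v ≈ 5.27 m/s

Here I = MR², so the shape factor k = I/(MR²) = 1.
The rolling condition ω = v/R makes the rotational term ½I(v/R)² = ½kMv², so KE_total = ½(1+k)Mv² = Mv².
Energy conservation: Mv₀² + Mgh = Mv², so v² = v₀² + 2gh/(1+k).
v = √(3.66² + 2×10×1.44/2) = √27.8 ≈ 5.27 m/s.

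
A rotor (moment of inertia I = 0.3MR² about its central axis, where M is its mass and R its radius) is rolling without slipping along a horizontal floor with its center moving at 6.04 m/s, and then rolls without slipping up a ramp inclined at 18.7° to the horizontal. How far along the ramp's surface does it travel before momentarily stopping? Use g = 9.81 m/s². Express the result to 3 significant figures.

d ≈ 7.54 m

With I = 0.3MR², the ratio k = I/(MR²) is 0.3.
Rolling without slipping gives ω = v/R, so the total kinetic energy is ½Mv² + ½Iω² = ½(1+k)Mv² = (13/20)Mv².
Setting this equal to Mgh gives the vertical rise h = (1+k)v₀²/(2g) = 1.3×6.04²/(2×9.81) = 2.417 m.
Along the incline, d = h/sinθ = 2.417/sin18.7° ≈ 7.54 m.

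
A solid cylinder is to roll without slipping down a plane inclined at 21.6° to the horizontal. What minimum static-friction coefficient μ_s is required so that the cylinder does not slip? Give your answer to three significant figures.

For this body I = (1/2)MR², i.e. k = I/(MR²) = 0.5.
Along the incline Mg sinθ − f = Ma, and torque about the center fR = Iα = kMR²(a/R) gives f = kMa.
These give a = g sinθ/(1+k) and the required friction f = kMg sinθ/(1+k).
The normal force is N = Mg cosθ, so μ_min = f/N = k tanθ/(1+k).
μ_min = 0.5 × tan21.6° / 1.5 ≈ 0.132.

μ_min ≈ 0.132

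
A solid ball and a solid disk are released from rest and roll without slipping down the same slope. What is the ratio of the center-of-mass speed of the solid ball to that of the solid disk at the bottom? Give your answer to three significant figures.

Each satisfies Mgh = ½(1+k)Mv² with k = I/(MR²), so v ∝ 1/√(1+k).
For the solid ball k = 0.4; for the solid disk k = 0.5.
v₁/v₂ = √((1+k₂)/(1+k₁)) = √(1.5/1.4) ≈ 1.04.

v_ratio ≈ 1.04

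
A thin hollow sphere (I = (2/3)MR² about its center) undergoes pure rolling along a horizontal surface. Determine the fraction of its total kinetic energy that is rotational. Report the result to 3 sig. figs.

fraction ≈ 0.400

With I = (2/3)MR², the ratio k = I/(MR²) is 2/3.
With ω = v/R, KE_trans = ½Mv² and KE_rot = ½Iω² = ½kMv², so KE_total = ½(1+k)Mv².
The rotational fraction is therefore k/(1+k) = (2/3)/1.667 ≈ 0.400.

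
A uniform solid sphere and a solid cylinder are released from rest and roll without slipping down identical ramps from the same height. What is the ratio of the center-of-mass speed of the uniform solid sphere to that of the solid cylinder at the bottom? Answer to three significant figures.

Each satisfies Mgh = ½(1+k)Mv² with k = I/(MR²), so v ∝ 1/√(1+k).
For the uniform solid sphere k = 0.4; for the solid cylinder k = 0.5.
v₁/v₂ = √((1+k₂)/(1+k₁)) = √(1.5/1.4) ≈ 1.04.

v_ratio ≈ 1.04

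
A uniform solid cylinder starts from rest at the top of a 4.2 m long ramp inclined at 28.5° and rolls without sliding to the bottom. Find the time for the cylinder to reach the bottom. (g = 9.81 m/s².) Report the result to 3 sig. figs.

t ≈ 1.64 s

The moment of inertia is (1/2)MR², giving k ≡ I/(MR²) = 0.5.
Along the incline Mg sinθ − f = Ma, and torque about the center fR = Iα = kMR²(a/R) gives f = kMa.
Hence a = g sinθ/(1+k) = 9.81×sin28.5°/1.5 = 3.121 m/s².
Starting from rest, L = ½at², so t = √(2L/a) = √(2×4.2/3.121) ≈ 1.64 s.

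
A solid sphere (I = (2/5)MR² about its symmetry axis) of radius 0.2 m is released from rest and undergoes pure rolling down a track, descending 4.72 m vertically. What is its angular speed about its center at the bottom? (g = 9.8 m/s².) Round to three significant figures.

The moment of inertia is (2/5)MR², giving k ≡ I/(MR²) = 0.4.
The rolling condition ω = v/R makes the rotational term ½I(v/R)² = ½kMv², so KE_total = ½(1+k)Mv² = (7/10)Mv².
Energy conservation Mgh = ½(1+k)Mv² gives v = √(2gh/(1+k)) = √(2 × 9.8 × 4.72 / 1.4) = 8.129 m/s.
The angular speed follows from ω = v/R = 8.129/0.2 ≈ 40.6 rad/s.

ω ≈ 40.6 rad/s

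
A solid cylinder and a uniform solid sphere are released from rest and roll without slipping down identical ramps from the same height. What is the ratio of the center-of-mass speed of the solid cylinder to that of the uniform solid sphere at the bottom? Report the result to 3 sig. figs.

Each satisfies Mgh = ½(1+k)Mv² with k = I/(MR²), so v ∝ 1/√(1+k).
For the solid cylinder k = 0.5; for the uniform solid sphere k = 0.4.
v₁/v₂ = √((1+k₂)/(1+k₁)) = √(1.4/1.5) ≈ 0.966.

v_ratio ≈ 0.966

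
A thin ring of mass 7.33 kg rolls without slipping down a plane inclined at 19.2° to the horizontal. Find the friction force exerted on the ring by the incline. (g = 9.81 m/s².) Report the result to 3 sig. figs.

f ≈ 11.8 N

For this body I = MR², i.e. k = I/(MR²) = 1.
Newton's second law down the slope: Mg sinθ − f = Ma. The torque equation fR = Iα (with α = a/R) gives f = kMa.
Combining, a = g sinθ/(1+k) and f = kMa = kMg sinθ/(1+k).
f = 1 × 7.33 × 9.81 × sin19.2° / 2 ≈ 11.8 N.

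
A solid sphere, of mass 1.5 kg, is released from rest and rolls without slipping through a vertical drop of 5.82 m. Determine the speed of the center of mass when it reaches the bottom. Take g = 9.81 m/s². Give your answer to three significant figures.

v ≈ 9.03 m/s

Here I = (2/5)MR², so the shape factor k = I/(MR²) = 0.4.
Since it rolls without slipping, ω = v/R and KE = ½Mv² + ½Iω² = ½(1+k)Mv² = (7/10)Mv².
Setting Mgh = (7/10)Mv² gives v = √(2gh/(1+k)) = √(2·9.81·5.82/1.4) ≈ 9.03 m/s.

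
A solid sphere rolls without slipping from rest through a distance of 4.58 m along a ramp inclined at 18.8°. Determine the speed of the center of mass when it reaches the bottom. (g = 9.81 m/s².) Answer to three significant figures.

v ≈ 4.55 m/s

For this body I = (2/5)MR², i.e. k = I/(MR²) = 0.4.
Rolling without slipping gives ω = v/R, so the total kinetic energy is ½Mv² + ½Iω² = ½(1+k)Mv² = (7/10)Mv².
The vertical drop is h = L sinθ = 4.58 × sin18.8° = 1.476 m.
Energy conservation: Mgh = (7/10)Mv², so v = √(2gh/(1+k)) = √(2 × 9.81 × 1.476 / 1.4) ≈ 4.55 m/s.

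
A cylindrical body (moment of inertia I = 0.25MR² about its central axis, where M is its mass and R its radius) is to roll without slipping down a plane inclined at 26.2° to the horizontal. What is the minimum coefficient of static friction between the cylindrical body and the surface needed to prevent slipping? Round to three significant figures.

μ_min ≈ 0.0984

The moment of inertia is 0.25MR², giving k ≡ I/(MR²) = 0.25.
Along the incline Mg sinθ − f = Ma, and torque about the center fR = Iα = kMR²(a/R) gives f = kMa.
These give a = g sinθ/(1+k) and the required friction f = kMg sinθ/(1+k).
With N = Mg cosθ, the no-slip condition f ≤ μN gives μ_min = f/N = k tanθ/(1+k).
μ_min = 0.25 × tan26.2° / 1.25 ≈ 0.0984.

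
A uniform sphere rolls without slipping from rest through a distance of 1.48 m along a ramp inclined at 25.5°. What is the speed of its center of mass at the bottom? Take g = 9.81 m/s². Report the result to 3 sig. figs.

v ≈ 2.99 m/s

For this body I = (2/5)MR², i.e. k = I/(MR²) = 0.4.
Pure rolling means v = ωR; then KE = ½Mv² + ½I(v/R)² = ½(1+k)Mv² = (7/10)Mv².
The vertical drop is h = L sinθ = 1.48 × sin25.5° = 0.6372 m.
Setting Mgh = (7/10)Mv² gives v = √(2gh/(1+k)) = √(2·9.81·0.6372/1.4) ≈ 2.99 m/s.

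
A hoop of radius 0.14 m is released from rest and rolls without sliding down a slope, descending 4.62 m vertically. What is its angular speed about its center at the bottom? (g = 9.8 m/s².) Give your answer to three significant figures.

ω ≈ 48.1 rad/s

For this body I = MR², i.e. k = I/(MR²) = 1.
Rolling without slipping gives ω = v/R, so the total kinetic energy is ½Mv² + ½Iω² = ½(1+k)Mv² = Mv².
Energy conservation Mgh = ½(1+k)Mv² gives v = √(2gh/(1+k)) = √(2 × 9.8 × 4.62 / 2) = 6.729 m/s.
Then ω = v/R = 6.729 / 0.14 ≈ 48.1 rad/s.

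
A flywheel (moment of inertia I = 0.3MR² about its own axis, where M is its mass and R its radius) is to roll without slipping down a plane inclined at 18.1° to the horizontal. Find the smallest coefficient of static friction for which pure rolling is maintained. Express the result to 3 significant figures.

μ_min ≈ 0.0754

Here I = 0.3MR², so the shape factor k = I/(MR²) = 0.3.
Translational: Mg sinθ − f = Ma. Rotational about the CM: fR = Iα = kMRa, so f = kMa.
These give a = g sinθ/(1+k) and the required friction f = kMg sinθ/(1+k).
The normal force is N = Mg cosθ, so μ_min = f/N = k tanθ/(1+k).
μ_min = 0.3 × tan18.1° / 1.3 ≈ 0.0754.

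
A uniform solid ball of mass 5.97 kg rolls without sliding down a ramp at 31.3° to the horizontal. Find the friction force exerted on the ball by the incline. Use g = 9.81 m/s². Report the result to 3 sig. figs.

For this body I = (2/5)MR², i.e. k = I/(MR²) = 0.4.
Along the incline Mg sinθ − f = Ma, and torque about the center fR = Iα = kMR²(a/R) gives f = kMa.
Combining, a = g sinθ/(1+k) and f = kMa = kMg sinθ/(1+k).
f = 0.4 × 5.97 × 9.81 × sin31.3° / 1.4 ≈ 8.69 N.

f ≈ 8.69 N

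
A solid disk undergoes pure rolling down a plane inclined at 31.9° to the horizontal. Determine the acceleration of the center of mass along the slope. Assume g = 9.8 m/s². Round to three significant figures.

With I = (1/2)MR², the ratio k = I/(MR²) is 0.5.
Along the incline Mg sinθ − f = Ma, and torque about the center fR = Iα = kMR²(a/R) gives f = kMa.
Eliminating f: Mg sinθ = (1+k)Ma, so a = g sinθ/(1+k) = 9.8 × sin31.9° / 1.5 ≈ 3.45 m/s².

a ≈ 3.45 m/s²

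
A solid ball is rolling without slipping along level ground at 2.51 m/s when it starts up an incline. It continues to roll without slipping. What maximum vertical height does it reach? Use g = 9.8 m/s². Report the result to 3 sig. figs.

The moment of inertia is (2/5)MR², giving k ≡ I/(MR²) = 0.4.
Rolling without slipping gives ω = v/R, so the total kinetic energy is ½Mv² + ½Iω² = ½(1+k)Mv² = (7/10)Mv².
At the top the kinetic energy is zero, so (7/10)Mv₀² = Mgh.
Thus h = (1+k)v₀²/(2g) = 1.4 × 2.51² / (2 × 9.8) ≈ 0.450 m.

h ≈ 0.450 m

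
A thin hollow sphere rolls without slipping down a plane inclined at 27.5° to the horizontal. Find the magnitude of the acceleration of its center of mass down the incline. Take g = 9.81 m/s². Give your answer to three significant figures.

a ≈ 2.72 m/s²

With I = (2/3)MR², the ratio k = I/(MR²) is 2/3.
Translational: Mg sinθ − f = Ma. Rotational about the CM: fR = Iα = kMRa, so f = kMa.
Eliminating f: Mg sinθ = (1+k)Ma, so a = g sinθ/(1+k) = 9.81 × sin27.5° / 1.667 ≈ 2.72 m/s².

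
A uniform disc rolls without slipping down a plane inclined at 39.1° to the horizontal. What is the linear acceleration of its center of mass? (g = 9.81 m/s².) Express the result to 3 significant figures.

a ≈ 4.12 m/s²

The moment of inertia is (1/2)MR², giving k ≡ I/(MR²) = 0.5.
Along the incline Mg sinθ − f = Ma, and torque about the center fR = Iα = kMR²(a/R) gives f = kMa.
Eliminating f: Mg sinθ = (1+k)Ma, so a = g sinθ/(1+k) = 9.81 × sin39.1° / 1.5 ≈ 4.12 m/s².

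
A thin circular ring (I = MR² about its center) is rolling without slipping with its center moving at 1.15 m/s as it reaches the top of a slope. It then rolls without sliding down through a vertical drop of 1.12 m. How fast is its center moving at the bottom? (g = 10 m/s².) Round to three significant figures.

v ≈ 3.54 m/s

With I = MR², the ratio k = I/(MR²) is 1.
Rolling without slipping gives ω = v/R, so the total kinetic energy is ½Mv² + ½Iω² = ½(1+k)Mv² = Mv².
Energy conservation: Mv₀² + Mgh = Mv², so v² = v₀² + 2gh/(1+k).
v = √(1.15² + 2×10×1.12/2) = √12.52 ≈ 3.54 m/s.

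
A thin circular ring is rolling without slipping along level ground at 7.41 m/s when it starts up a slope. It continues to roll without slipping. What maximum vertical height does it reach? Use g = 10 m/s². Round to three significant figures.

h ≈ 5.49 m

For this body I = MR², i.e. k = I/(MR²) = 1.
Pure rolling means v = ωR; then KE = ½Mv² + ½I(v/R)² = ½(1+k)Mv² = Mv².
All of this converts to potential energy at the highest point: Mv₀² = Mgh.
Thus h = (1+k)v₀²/(2g) = 2 × 7.41² / (2 × 10) ≈ 5.49 m.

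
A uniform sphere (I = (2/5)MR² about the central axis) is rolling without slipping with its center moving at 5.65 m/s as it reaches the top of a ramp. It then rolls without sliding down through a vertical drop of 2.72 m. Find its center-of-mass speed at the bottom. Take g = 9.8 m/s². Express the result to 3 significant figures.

v ≈ 8.37 m/s

With I = (2/5)MR², the ratio k = I/(MR²) is 0.4.
The rolling condition ω = v/R makes the rotational term ½I(v/R)² = ½kMv², so KE_total = ½(1+k)Mv² = (7/10)Mv².
Conserving energy between top and bottom: (7/10)Mv² = (7/10)Mv₀² + Mgh, hence v² = v₀² + 2gh/(1+k).
v = √(5.65² + 2×9.8×2.72/1.4) = √70 ≈ 8.37 m/s.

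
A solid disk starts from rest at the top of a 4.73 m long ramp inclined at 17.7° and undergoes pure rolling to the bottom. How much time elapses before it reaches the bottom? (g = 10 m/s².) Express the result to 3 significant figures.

t ≈ 2.16 s

The moment of inertia is (1/2)MR², giving k ≡ I/(MR²) = 0.5.
Translational: Mg sinθ − f = Ma. Rotational about the CM: fR = Iα = kMRa, so f = kMa.
Hence a = g sinθ/(1+k) = 10×sin17.7°/1.5 = 2.027 m/s².
Starting from rest, L = ½at², so t = √(2L/a) = √(2×4.73/2.027) ≈ 2.16 s.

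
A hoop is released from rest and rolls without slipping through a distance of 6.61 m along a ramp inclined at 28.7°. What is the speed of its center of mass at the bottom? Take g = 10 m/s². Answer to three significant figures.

With I = MR², the ratio k = I/(MR²) is 1.
The rolling condition ω = v/R makes the rotational term ½I(v/R)² = ½kMv², so KE_total = ½(1+k)Mv² = Mv².
The vertical drop is h = L sinθ = 6.61 × sin28.7° = 3.174 m.
Setting Mgh = Mv² gives v = √(2gh/(1+k)) = √(2·10·3.174/2) ≈ 5.63 m/s.

v ≈ 5.63 m/s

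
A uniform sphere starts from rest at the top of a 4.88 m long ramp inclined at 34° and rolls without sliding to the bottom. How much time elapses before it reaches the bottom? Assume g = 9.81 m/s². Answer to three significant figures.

With I = (2/5)MR², the ratio k = I/(MR²) is 0.4.
Along the incline Mg sinθ − f = Ma, and torque about the center fR = Iα = kMR²(a/R) gives f = kMa.
Hence a = g sinθ/(1+k) = 9.81×sin34°/1.4 = 3.918 m/s².
Starting from rest, L = ½at², so t = √(2L/a) = √(2×4.88/3.918) ≈ 1.58 s.

t ≈ 1.58 s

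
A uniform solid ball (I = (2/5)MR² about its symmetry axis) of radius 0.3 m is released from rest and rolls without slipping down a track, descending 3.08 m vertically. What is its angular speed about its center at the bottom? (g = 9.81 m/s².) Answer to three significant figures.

ω ≈ 21.9 rad/s

With I = (2/5)MR², the ratio k = I/(MR²) is 0.4.
Since it rolls without slipping, ω = v/R and KE = ½Mv² + ½Iω² = ½(1+k)Mv² = (7/10)Mv².
Energy conservation Mgh = ½(1+k)Mv² gives v = √(2gh/(1+k)) = √(2 × 9.81 × 3.08 / 1.4) = 6.57 m/s.
Then ω = v/R = 6.57 / 0.3 ≈ 21.9 rad/s.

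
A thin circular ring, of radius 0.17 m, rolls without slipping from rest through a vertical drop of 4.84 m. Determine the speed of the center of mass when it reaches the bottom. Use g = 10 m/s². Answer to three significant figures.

For this body I = MR², i.e. k = I/(MR²) = 1.
Pure rolling means v = ωR; then KE = ½Mv² + ½I(v/R)² = ½(1+k)Mv² = Mv².
Energy conservation: Mgh = Mv², so v = √(2gh/(1+k)) = √(2 × 10 × 4.84 / 2) ≈ 6.96 m/s.

v ≈ 6.96 m/s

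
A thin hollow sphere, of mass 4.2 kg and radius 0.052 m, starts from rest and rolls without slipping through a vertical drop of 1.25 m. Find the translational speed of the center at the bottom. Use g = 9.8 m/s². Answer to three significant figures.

v ≈ 3.83 m/s

With I = (2/3)MR², the ratio k = I/(MR²) is 2/3.
Since it rolls without slipping, ω = v/R and KE = ½Mv² + ½Iω² = ½(1+k)Mv² = (5/6)Mv².
Setting Mgh = (5/6)Mv² gives v = √(2gh/(1+k)) = √(2·9.8·1.25/1.667) ≈ 3.83 m/s.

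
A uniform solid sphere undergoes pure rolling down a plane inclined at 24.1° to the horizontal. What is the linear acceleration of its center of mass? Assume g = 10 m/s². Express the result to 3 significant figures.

a ≈ 2.92 m/s²

For this body I = (2/5)MR², i.e. k = I/(MR²) = 0.4.
Translational: Mg sinθ − f = Ma. Rotational about the CM: fR = Iα = kMRa, so f = kMa.
Eliminating f: Mg sinθ = (1+k)Ma, so a = g sinθ/(1+k) = 10 × sin24.1° / 1.4 ≈ 2.92 m/s².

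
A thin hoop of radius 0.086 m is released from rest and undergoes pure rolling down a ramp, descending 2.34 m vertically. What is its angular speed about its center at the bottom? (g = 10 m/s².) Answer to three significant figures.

For this body I = MR², i.e. k = I/(MR²) = 1.
Pure rolling means v = ωR; then KE = ½Mv² + ½I(v/R)² = ½(1+k)Mv² = Mv².
Energy conservation Mgh = ½(1+k)Mv² gives v = √(2gh/(1+k)) = √(2 × 10 × 2.34 / 2) = 4.837 m/s.
The angular speed follows from ω = v/R = 4.837/0.086 ≈ 56.2 rad/s.

ω ≈ 56.2 rad/s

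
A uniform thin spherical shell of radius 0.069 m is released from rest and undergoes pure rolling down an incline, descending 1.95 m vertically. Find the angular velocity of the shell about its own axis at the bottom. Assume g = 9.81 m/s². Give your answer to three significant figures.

The moment of inertia is (2/3)MR², giving k ≡ I/(MR²) = 2/3.
Since it rolls without slipping, ω = v/R and KE = ½Mv² + ½Iω² = ½(1+k)Mv² = (5/6)Mv².
Energy conservation Mgh = ½(1+k)Mv² gives v = √(2gh/(1+k)) = √(2 × 9.81 × 1.95 / 1.667) = 4.791 m/s.
The angular speed follows from ω = v/R = 4.791/0.069 ≈ 69.4 rad/s.

ω ≈ 69.4 rad/s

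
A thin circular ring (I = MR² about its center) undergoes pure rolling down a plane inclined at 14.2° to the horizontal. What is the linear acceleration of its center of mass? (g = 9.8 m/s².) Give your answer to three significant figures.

a ≈ 1.20 m/s²

With I = MR², the ratio k = I/(MR²) is 1.
Translational: Mg sinθ − f = Ma. Rotational about the CM: fR = Iα = kMRa, so f = kMa.
Eliminating f: Mg sinθ = (1+k)Ma, so a = g sinθ/(1+k) = 9.8 × sin14.2° / 2 ≈ 1.20 m/s².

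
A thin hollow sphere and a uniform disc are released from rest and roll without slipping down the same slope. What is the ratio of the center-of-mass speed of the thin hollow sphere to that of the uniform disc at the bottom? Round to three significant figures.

v_ratio ≈ 0.949

Each satisfies Mgh = ½(1+k)Mv² with k = I/(MR²), so v ∝ 1/√(1+k).
For the thin hollow sphere k = 2/3; for the uniform disc k = 0.5.
v₁/v₂ = √((1+k₂)/(1+k₁)) = √(1.5/1.667) ≈ 0.949.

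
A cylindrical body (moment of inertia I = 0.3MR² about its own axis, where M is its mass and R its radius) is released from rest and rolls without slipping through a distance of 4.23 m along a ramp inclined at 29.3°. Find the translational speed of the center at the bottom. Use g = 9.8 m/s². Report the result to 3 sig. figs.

v ≈ 5.59 m/s

The moment of inertia is 0.3MR², giving k ≡ I/(MR²) = 0.3.
Pure rolling means v = ωR; then KE = ½Mv² + ½I(v/R)² = ½(1+k)Mv² = (13/20)Mv².
The vertical drop is h = L sinθ = 4.23 × sin29.3° = 2.07 m.
Energy conservation: Mgh = (13/20)Mv², so v = √(2gh/(1+k)) = √(2 × 9.8 × 2.07 / 1.3) ≈ 5.59 m/s.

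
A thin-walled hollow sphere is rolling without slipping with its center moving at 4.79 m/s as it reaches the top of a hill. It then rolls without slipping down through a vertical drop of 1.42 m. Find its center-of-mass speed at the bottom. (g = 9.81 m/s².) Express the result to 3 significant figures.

v ≈ 6.30 m/s

With I = (2/3)MR², the ratio k = I/(MR²) is 2/3.
Since it rolls without slipping, ω = v/R and KE = ½Mv² + ½Iω² = ½(1+k)Mv² = (5/6)Mv².
Conserving energy between top and bottom: (5/6)Mv² = (5/6)Mv₀² + Mgh, hence v² = v₀² + 2gh/(1+k).
v = √(4.79² + 2×9.81×1.42/1.667) = √39.66 ≈ 6.30 m/s.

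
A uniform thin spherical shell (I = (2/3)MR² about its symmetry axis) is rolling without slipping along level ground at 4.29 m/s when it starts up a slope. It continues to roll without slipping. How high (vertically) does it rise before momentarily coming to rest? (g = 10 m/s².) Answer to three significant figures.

For this body I = (2/3)MR², i.e. k = I/(MR²) = 2/3.
Pure rolling means v = ωR; then KE = ½Mv² + ½I(v/R)² = ½(1+k)Mv² = (5/6)Mv².
All of this converts to potential energy at the highest point: (5/6)Mv₀² = Mgh.
Thus h = (1+k)v₀²/(2g) = 1.667 × 4.29² / (2 × 10) ≈ 1.53 m.

h ≈ 1.53 m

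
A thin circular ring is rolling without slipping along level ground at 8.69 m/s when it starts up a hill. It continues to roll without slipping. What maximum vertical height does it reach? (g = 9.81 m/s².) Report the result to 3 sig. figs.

The moment of inertia is MR², giving k ≡ I/(MR²) = 1.
The rolling condition ω = v/R makes the rotational term ½I(v/R)² = ½kMv², so KE_total = ½(1+k)Mv² = Mv².
At the top the kinetic energy is zero, so Mv₀² = Mgh.
Thus h = (1+k)v₀²/(2g) = 2 × 8.69² / (2 × 9.81) ≈ 7.70 m.

h ≈ 7.70 m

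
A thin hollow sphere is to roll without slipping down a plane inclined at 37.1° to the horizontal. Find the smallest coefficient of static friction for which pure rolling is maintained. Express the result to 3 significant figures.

μ_min ≈ 0.303

For this body I = (2/3)MR², i.e. k = I/(MR²) = 2/3.
Along the incline Mg sinθ − f = Ma, and torque about the center fR = Iα = kMR²(a/R) gives f = kMa.
These give a = g sinθ/(1+k) and the required friction f = kMg sinθ/(1+k).
The normal force is N = Mg cosθ, so μ_min = f/N = k tanθ/(1+k).
μ_min = (2/3) × tan37.1° / 1.667 ≈ 0.303.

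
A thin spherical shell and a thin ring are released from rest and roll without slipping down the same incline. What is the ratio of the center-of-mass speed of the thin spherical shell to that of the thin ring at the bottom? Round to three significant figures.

v_ratio ≈ 1.10

Each satisfies Mgh = ½(1+k)Mv² with k = I/(MR²), so v ∝ 1/√(1+k).
For the thin spherical shell k = 2/3; for the thin ring k = 1.
v₁/v₂ = √((1+k₂)/(1+k₁)) = √(2/1.667) ≈ 1.10.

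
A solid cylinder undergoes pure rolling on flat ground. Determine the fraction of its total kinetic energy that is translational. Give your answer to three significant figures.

With I = (1/2)MR², the ratio k = I/(MR²) is 0.5.
With ω = v/R, KE_trans = ½Mv² and KE_rot = ½Iω² = ½kMv², so KE_total = ½(1+k)Mv².
The translational fraction is therefore 1/(1+k) = 1/1.5 ≈ 0.667.

fraction ≈ 0.667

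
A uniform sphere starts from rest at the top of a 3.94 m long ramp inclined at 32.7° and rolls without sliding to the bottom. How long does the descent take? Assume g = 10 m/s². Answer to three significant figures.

t ≈ 1.43 s

For this body I = (2/5)MR², i.e. k = I/(MR²) = 0.4.
Newton's second law down the slope: Mg sinθ − f = Ma. The torque equation fR = Iα (with α = a/R) gives f = kMa.
Hence a = g sinθ/(1+k) = 10×sin32.7°/1.4 = 3.859 m/s².
Starting from rest, L = ½at², so t = √(2L/a) = √(2×3.94/3.859) ≈ 1.43 s.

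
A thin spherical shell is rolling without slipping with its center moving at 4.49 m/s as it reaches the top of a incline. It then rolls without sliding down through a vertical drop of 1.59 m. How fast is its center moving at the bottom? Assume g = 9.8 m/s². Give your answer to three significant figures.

v ≈ 6.23 m/s

For this body I = (2/3)MR², i.e. k = I/(MR²) = 2/3.
Since it rolls without slipping, ω = v/R and KE = ½Mv² + ½Iω² = ½(1+k)Mv² = (5/6)Mv².
Energy conservation: (5/6)Mv₀² + Mgh = (5/6)Mv², so v² = v₀² + 2gh/(1+k).
v = √(4.49² + 2×9.8×1.59/1.667) = √38.86 ≈ 6.23 m/s.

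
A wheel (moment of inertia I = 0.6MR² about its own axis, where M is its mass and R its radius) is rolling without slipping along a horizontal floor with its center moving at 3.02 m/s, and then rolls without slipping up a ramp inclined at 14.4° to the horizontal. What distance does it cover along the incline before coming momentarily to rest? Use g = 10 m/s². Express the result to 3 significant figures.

The moment of inertia is 0.6MR², giving k ≡ I/(MR²) = 0.6.
The rolling condition ω = v/R makes the rotational term ½I(v/R)² = ½kMv², so KE_total = ½(1+k)Mv² = (4/5)Mv².
Setting this equal to Mgh gives the vertical rise h = (1+k)v₀²/(2g) = 1.6×3.02²/(2×10) = 0.7296 m.
Along the incline, d = h/sinθ = 0.7296/sin14.4° ≈ 2.93 m.

d ≈ 2.93 m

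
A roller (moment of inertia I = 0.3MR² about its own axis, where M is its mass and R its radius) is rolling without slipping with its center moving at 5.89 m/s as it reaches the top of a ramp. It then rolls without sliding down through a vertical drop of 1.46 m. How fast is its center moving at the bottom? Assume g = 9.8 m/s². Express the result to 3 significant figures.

v ≈ 7.53 m/s

The moment of inertia is 0.3MR², giving k ≡ I/(MR²) = 0.3.
The rolling condition ω = v/R makes the rotational term ½I(v/R)² = ½kMv², so KE_total = ½(1+k)Mv² = (13/20)Mv².
Conserving energy between top and bottom: (13/20)Mv² = (13/20)Mv₀² + Mgh, hence v² = v₀² + 2gh/(1+k).
v = √(5.89² + 2×9.8×1.46/1.3) = √56.7 ≈ 7.53 m/s.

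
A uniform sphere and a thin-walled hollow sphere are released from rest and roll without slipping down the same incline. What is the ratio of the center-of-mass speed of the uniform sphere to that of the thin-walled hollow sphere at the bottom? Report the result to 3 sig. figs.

v_ratio ≈ 1.09

Each satisfies Mgh = ½(1+k)Mv² with k = I/(MR²), so v ∝ 1/√(1+k).
For the uniform sphere k = 0.4; for the thin-walled hollow sphere k = 2/3.
v₁/v₂ = √((1+k₂)/(1+k₁)) = √(1.667/1.4) ≈ 1.09.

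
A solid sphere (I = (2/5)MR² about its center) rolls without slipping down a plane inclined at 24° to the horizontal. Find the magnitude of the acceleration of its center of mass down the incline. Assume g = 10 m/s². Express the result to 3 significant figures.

Here I = (2/5)MR², so the shape factor k = I/(MR²) = 0.4.
Newton's second law down the slope: Mg sinθ − f = Ma. The torque equation fR = Iα (with α = a/R) gives f = kMa.
Eliminating f: Mg sinθ = (1+k)Ma, so a = g sinθ/(1+k) = 10 × sin24° / 1.4 ≈ 2.91 m/s².

a ≈ 2.91 m/s²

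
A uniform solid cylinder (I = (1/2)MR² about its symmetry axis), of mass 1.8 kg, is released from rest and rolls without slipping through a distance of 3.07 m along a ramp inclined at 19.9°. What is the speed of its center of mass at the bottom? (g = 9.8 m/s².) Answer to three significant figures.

v ≈ 3.70 m/s

The moment of inertia is (1/2)MR², giving k ≡ I/(MR²) = 0.5.
Pure rolling means v = ωR; then KE = ½Mv² + ½I(v/R)² = ½(1+k)Mv² = (3/4)Mv².
The vertical drop is h = L sinθ = 3.07 × sin19.9° = 1.045 m.
Energy conservation: Mgh = (3/4)Mv², so v = √(2gh/(1+k)) = √(2 × 9.8 × 1.045 / 1.5) ≈ 3.70 m/s.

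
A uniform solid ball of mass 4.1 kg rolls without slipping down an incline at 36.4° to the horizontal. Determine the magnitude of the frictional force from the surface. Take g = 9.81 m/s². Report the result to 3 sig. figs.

f ≈ 6.82 N

With I = (2/5)MR², the ratio k = I/(MR²) is 0.4.
Along the incline Mg sinθ − f = Ma, and torque about the center fR = Iα = kMR²(a/R) gives f = kMa.
Combining, a = g sinθ/(1+k) and f = kMa = kMg sinθ/(1+k).
f = 0.4 × 4.1 × 9.81 × sin36.4° / 1.4 ≈ 6.82 N.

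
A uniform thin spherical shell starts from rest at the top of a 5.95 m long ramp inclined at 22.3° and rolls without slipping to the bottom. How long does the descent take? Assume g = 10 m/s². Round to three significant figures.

t ≈ 2.29 s

With I = (2/3)MR², the ratio k = I/(MR²) is 2/3.
Newton's second law down the slope: Mg sinθ − f = Ma. The torque equation fR = Iα (with α = a/R) gives f = kMa.
Hence a = g sinθ/(1+k) = 10×sin22.3°/1.667 = 2.277 m/s².
Starting from rest, L = ½at², so t = √(2L/a) = √(2×5.95/2.277) ≈ 2.29 s.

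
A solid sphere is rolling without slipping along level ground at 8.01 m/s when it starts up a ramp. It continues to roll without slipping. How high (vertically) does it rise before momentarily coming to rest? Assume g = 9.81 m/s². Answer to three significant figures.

The moment of inertia is (2/5)MR², giving k ≡ I/(MR²) = 0.4.
Pure rolling means v = ωR; then KE = ½Mv² + ½I(v/R)² = ½(1+k)Mv² = (7/10)Mv².
At the top the kinetic energy is zero, so (7/10)Mv₀² = Mgh.
Thus h = (1+k)v₀²/(2g) = 1.4 × 8.01² / (2 × 9.81) ≈ 4.58 m.

h ≈ 4.58 m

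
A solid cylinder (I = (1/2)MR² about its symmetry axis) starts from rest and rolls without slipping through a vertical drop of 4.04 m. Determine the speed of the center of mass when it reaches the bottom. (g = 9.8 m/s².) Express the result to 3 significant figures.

v ≈ 7.27 m/s

The moment of inertia is (1/2)MR², giving k ≡ I/(MR²) = 0.5.
Rolling without slipping gives ω = v/R, so the total kinetic energy is ½Mv² + ½Iω² = ½(1+k)Mv² = (3/4)Mv².
Energy conservation: Mgh = (3/4)Mv², so v = √(2gh/(1+k)) = √(2 × 9.8 × 4.04 / 1.5) ≈ 7.27 m/s.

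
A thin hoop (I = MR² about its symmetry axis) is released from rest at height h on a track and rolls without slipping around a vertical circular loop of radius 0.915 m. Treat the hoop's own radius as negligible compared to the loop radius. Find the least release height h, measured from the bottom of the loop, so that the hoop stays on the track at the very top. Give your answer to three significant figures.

For this body I = MR², i.e. k = I/(MR²) = 1.
At the top, contact is just lost when gravity alone supplies the centripetal force: Mg = Mv_top²/r, i.e. v_top² = gr.
With ω = v/R, the kinetic energy at speed v is ½(1+k)Mv² = Mv².
Energy conservation from release (height h) to the top (height 2r): Mgh = Mg(2r) + M·gr.
Thus h_min = 2r + (1+k)r/2 = r(2 + 2/2) = 0.915 × 3 ≈ 2.75 m.

h_min ≈ 2.75 m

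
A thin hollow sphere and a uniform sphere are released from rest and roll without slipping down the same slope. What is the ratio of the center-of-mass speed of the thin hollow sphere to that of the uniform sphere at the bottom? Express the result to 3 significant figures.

Each satisfies Mgh = ½(1+k)Mv² with k = I/(MR²), so v ∝ 1/√(1+k).
For the thin hollow sphere k = 2/3; for the uniform sphere k = 0.4.
v₁/v₂ = √((1+k₂)/(1+k₁)) = √(1.4/1.667) ≈ 0.917.

v_ratio ≈ 0.917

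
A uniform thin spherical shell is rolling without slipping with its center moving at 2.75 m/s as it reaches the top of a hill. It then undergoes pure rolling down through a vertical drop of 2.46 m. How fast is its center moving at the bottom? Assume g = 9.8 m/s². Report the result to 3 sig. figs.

The moment of inertia is (2/3)MR², giving k ≡ I/(MR²) = 2/3.
Rolling without slipping gives ω = v/R, so the total kinetic energy is ½Mv² + ½Iω² = ½(1+k)Mv² = (5/6)Mv².
Energy conservation: (5/6)Mv₀² + Mgh = (5/6)Mv², so v² = v₀² + 2gh/(1+k).
v = √(2.75² + 2×9.8×2.46/1.667) = √36.49 ≈ 6.04 m/s.

v ≈ 6.04 m/s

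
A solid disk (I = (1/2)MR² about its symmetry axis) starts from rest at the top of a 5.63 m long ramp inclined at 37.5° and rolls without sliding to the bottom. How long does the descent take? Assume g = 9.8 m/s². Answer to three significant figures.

For this body I = (1/2)MR², i.e. k = I/(MR²) = 0.5.
Translational: Mg sinθ − f = Ma. Rotational about the CM: fR = Iα = kMRa, so f = kMa.
Hence a = g sinθ/(1+k) = 9.8×sin37.5°/1.5 = 3.977 m/s².
Starting from rest, L = ½at², so t = √(2L/a) = √(2×5.63/3.977) ≈ 1.68 s.

t ≈ 1.68 s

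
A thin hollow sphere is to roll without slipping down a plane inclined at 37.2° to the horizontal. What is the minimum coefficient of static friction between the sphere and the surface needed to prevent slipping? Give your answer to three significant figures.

Here I = (2/3)MR², so the shape factor k = I/(MR²) = 2/3.
Translational: Mg sinθ − f = Ma. Rotational about the CM: fR = Iα = kMRa, so f = kMa.
These give a = g sinθ/(1+k) and the required friction f = kMg sinθ/(1+k).
With N = Mg cosθ, the no-slip condition f ≤ μN gives μ_min = f/N = k tanθ/(1+k).
μ_min = (2/3) × tan37.2° / 1.667 ≈ 0.304.

μ_min ≈ 0.304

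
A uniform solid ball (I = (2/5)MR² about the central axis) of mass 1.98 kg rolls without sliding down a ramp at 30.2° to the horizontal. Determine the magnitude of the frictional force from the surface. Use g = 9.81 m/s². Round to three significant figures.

Here I = (2/5)MR², so the shape factor k = I/(MR²) = 0.4.
Along the incline Mg sinθ − f = Ma, and torque about the center fR = Iα = kMR²(a/R) gives f = kMa.
Combining, a = g sinθ/(1+k) and f = kMa = kMg sinθ/(1+k).
f = 0.4 × 1.98 × 9.81 × sin30.2° / 1.4 ≈ 2.79 N.

f ≈ 2.79 N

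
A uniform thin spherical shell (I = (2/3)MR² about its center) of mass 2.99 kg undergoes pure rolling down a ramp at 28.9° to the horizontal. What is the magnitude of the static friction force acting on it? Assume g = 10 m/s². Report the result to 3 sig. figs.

For this body I = (2/3)MR², i.e. k = I/(MR²) = 2/3.
Newton's second law down the slope: Mg sinθ − f = Ma. The torque equation fR = Iα (with α = a/R) gives f = kMa.
Combining, a = g sinθ/(1+k) and f = kMa = kMg sinθ/(1+k).
f = (2/3) × 2.99 × 10 × sin28.9° / 1.667 ≈ 5.78 N.

f ≈ 5.78 N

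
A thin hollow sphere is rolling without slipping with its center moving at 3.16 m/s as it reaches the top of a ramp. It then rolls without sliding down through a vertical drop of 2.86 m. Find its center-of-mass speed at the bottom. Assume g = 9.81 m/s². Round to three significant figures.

v ≈ 6.61 m/s

Here I = (2/3)MR², so the shape factor k = I/(MR²) = 2/3.
Since it rolls without slipping, ω = v/R and KE = ½Mv² + ½Iω² = ½(1+k)Mv² = (5/6)Mv².
Energy conservation: (5/6)Mv₀² + Mgh = (5/6)Mv², so v² = v₀² + 2gh/(1+k).
v = √(3.16² + 2×9.81×2.86/1.667) = √43.65 ≈ 6.61 m/s.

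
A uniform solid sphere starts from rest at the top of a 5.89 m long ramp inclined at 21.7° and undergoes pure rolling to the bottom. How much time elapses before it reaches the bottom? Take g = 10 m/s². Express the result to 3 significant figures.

With I = (2/5)MR², the ratio k = I/(MR²) is 0.4.
Newton's second law down the slope: Mg sinθ − f = Ma. The torque equation fR = Iα (with α = a/R) gives f = kMa.
Hence a = g sinθ/(1+k) = 10×sin21.7°/1.4 = 2.641 m/s².
Starting from rest, L = ½at², so t = √(2L/a) = √(2×5.89/2.641) ≈ 2.11 s.

t ≈ 2.11 s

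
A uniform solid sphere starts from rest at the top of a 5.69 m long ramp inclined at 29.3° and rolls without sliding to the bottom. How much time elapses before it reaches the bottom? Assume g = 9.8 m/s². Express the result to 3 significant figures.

The moment of inertia is (2/5)MR², giving k ≡ I/(MR²) = 0.4.
Along the incline Mg sinθ − f = Ma, and torque about the center fR = Iα = kMR²(a/R) gives f = kMa.
Hence a = g sinθ/(1+k) = 9.8×sin29.3°/1.4 = 3.426 m/s².
With constant a from rest, t = √(2L/a) = √(2·5.69/3.426) ≈ 1.82 s.

t ≈ 1.82 s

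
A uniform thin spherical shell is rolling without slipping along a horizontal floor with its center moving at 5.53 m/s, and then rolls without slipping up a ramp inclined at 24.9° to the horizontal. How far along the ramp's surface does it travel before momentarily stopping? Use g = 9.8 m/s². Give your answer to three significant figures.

d ≈ 6.18 m

The moment of inertia is (2/3)MR², giving k ≡ I/(MR²) = 2/3.
The rolling condition ω = v/R makes the rotational term ½I(v/R)² = ½kMv², so KE_total = ½(1+k)Mv² = (5/6)Mv².
Setting this equal to Mgh gives the vertical rise h = (1+k)v₀²/(2g) = 1.667×5.53²/(2×9.8) = 2.6 m.
Along the incline, d = h/sinθ = 2.6/sin24.9° ≈ 6.18 m.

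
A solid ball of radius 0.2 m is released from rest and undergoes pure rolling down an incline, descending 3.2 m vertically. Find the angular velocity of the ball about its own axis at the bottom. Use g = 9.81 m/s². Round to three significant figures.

With I = (2/5)MR², the ratio k = I/(MR²) is 0.4.
Pure rolling means v = ωR; then KE = ½Mv² + ½I(v/R)² = ½(1+k)Mv² = (7/10)Mv².
Energy conservation Mgh = ½(1+k)Mv² gives v = √(2gh/(1+k)) = √(2 × 9.81 × 3.2 / 1.4) = 6.697 m/s.
The angular speed follows from ω = v/R = 6.697/0.2 ≈ 33.5 rad/s.

ω ≈ 33.5 rad/s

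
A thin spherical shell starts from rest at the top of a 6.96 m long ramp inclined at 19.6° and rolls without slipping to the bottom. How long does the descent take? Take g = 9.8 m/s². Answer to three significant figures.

t ≈ 2.66 s

With I = (2/3)MR², the ratio k = I/(MR²) is 2/3.
Translational: Mg sinθ − f = Ma. Rotational about the CM: fR = Iα = kMRa, so f = kMa.
Hence a = g sinθ/(1+k) = 9.8×sin19.6°/1.667 = 1.972 m/s².
With constant a from rest, t = √(2L/a) = √(2·6.96/1.972) ≈ 2.66 s.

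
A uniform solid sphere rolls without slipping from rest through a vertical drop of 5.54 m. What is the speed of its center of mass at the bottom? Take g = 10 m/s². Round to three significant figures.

v ≈ 8.90 m/s

For this body I = (2/5)MR², i.e. k = I/(MR²) = 0.4.
Pure rolling means v = ωR; then KE = ½Mv² + ½I(v/R)² = ½(1+k)Mv² = (7/10)Mv².
Energy conservation: Mgh = (7/10)Mv², so v = √(2gh/(1+k)) = √(2 × 10 × 5.54 / 1.4) ≈ 8.90 m/s.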